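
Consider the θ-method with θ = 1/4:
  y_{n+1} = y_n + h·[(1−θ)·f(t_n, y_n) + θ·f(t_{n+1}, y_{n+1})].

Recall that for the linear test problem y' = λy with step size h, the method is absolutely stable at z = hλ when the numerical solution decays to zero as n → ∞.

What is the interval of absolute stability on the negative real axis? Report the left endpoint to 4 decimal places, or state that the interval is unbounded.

With y'=λy (z=hλ):
  y_{n+1} = y_n + z·[3/4·y_n + 1/4·y_{n+1}] ⇒ (1 − 1/4z)y_{n+1} = (1 + 3/4z)y_n
  so R(z) = (1 + 3/4z)/(1 − 1/4z).

Need |R(x)|<1, x<0.
x=-0.54: |R|=0.5242
R=−1: 1+3/4x = −1+1/4x ⇒ -1/2x=2 ⇒ x=2/(-1/2)=-4.0000
Confirm numerically:
  x=-2.785: |R|=0.64186 <1
  x=-2.754: |R|=0.63103 <1
  x=-2.146: |R|=0.39668 <1
  x=-4.537: |R|=1.12581 >1
  x=-4.494: |R|=1.11632 >1
  x=-4.097: |R|=1.02396 >1
So |R|<1 on (-4.0000, 0).

z∈(-4.0000,0).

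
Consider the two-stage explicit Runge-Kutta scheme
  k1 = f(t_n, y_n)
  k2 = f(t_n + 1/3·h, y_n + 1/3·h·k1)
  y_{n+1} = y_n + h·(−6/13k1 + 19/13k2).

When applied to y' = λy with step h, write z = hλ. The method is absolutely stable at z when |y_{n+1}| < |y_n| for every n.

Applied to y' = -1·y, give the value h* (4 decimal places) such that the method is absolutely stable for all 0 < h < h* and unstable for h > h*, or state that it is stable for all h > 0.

Set f=λy, z=hλ:
  k1=λy_n ⇒ h·k1=z·y_n;  k2=λ(1+1/3z)y_n ⇒ h·k2=z(1+1/3z)y_n
  y_{n+1}/y_n = 1 − 6/13z + 19/13z(1+1/3z) = 1 + z + 19/39z²
  Hence R(z) = 1 + z + 19/39z².

Solve |R(x)|<1 on ℝ⁻.
x=-1.45: |R|=0.5743
R=1: x+19/39x²=0 ⇒ x=−39/19=-2.0526; min R=1−1/(4·19/39)=0.4868>−1
Confirm numerically:
  x=-1.721: |R|=0.72195 <1
  x=-1.100: |R|=0.48949 <1
  x=-0.835: |R|=0.50467 <1
  x=-2.286: |R|=1.25990 >1
  x=-2.158: |R|=1.11078 >1
So |R|<1 on (-2.0526, 0).

(-2.0526,0); λ=-1 ⇒ h* = (39/19)/1 = 2.0526.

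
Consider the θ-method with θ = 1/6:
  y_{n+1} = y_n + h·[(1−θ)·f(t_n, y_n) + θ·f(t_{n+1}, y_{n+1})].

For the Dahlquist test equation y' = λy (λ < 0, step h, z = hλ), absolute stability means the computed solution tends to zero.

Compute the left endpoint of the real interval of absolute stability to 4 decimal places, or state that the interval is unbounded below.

On y'=λy, z=hλ:
  y_{n+1} = y_n + z·[5/6·y_n + 1/6·y_{n+1}] ⇒ (1 − 1/6z)y_{n+1} = (1 + 5/6z)y_n
  R(z) = (1 + 5/6z)/(1 − 1/6z).

Solve |R(x)|<1 on ℝ⁻.
x=-0.32: |R|=0.6962
R=−1: 1+5/6x = −1+1/6x ⇒ -2/3x=2 ⇒ x=2/(-2/3)=-3.0000
Confirm numerically:
  x=-2.094: |R|=0.55226 <1
  x=-2.037: |R|=0.52072 <1
  x=-1.538: |R|=0.22420 <1
  x=-1.402: |R|=0.13645 <1
  x=-3.599: |R|=1.24961 >1
  x=-3.444: |R|=1.18806 >1
So |R|<1 on (-3.0000, 0).

left endpoint -3.0000.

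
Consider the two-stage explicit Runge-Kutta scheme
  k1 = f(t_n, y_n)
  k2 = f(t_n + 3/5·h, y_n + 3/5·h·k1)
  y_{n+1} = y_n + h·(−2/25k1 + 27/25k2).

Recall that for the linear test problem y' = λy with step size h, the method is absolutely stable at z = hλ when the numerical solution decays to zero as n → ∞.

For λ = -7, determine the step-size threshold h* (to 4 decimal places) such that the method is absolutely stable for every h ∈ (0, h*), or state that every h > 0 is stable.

On y'=λy, z=hλ:
  k1=λy_n ⇒ h·k1=z·y_n;  k2=λ(1+3/5z)y_n ⇒ h·k2=z(1+3/5z)y_n
  y_{n+1}/y_n = 1 − 2/25z + 27/25z(1+3/5z) = 1 + z + 81/125z²
  so R(z) = 1 + z + 81/125z².

Solve |R(x)|<1 on ℝ⁻.
x=-1.62: |R|=1.0806
R=1: x+81/125x²=0 ⇒ x=−125/81=-1.5432; min R=1−1/(4·81/125)=0.6142>−1
Confirm numerically:
  x=-1.495: |R|=0.95330 <1
  x=-1.264: |R|=0.77131 <1
  x=-1.044: |R|=0.66228 <1
  x=-2.025: |R|=1.63220 >1
  x=-1.735: |R|=1.21563 >1
  x=-1.596: |R|=1.05460 >1
So |R|<1 on (-1.5432, 0).

(-1.5432,0); λ=-7 ⇒ h* = (125/81)/7 = 0.2205.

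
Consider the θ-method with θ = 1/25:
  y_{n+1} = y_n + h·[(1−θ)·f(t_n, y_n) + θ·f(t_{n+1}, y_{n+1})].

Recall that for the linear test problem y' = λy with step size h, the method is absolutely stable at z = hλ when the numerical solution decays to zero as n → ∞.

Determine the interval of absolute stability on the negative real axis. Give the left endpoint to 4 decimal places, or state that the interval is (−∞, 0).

z∈(-2.1739,0).

Test eqn y'=λy, z=hλ:
  y_{n+1} = y_n + z·[24/25·y_n + 1/25·y_{n+1}] ⇒ (1 − 1/25z)y_{n+1} = (1 + 24/25z)y_n
  R(z) = (1 + 24/25z)/(1 − 1/25z).

Need |R(x)|<1, x<0.
x=-0.66: |R|=0.3570
R=−1: 1+24/25x = −1+1/25x ⇒ -23/25x=2 ⇒ x=2/(-23/25)=-2.1739
Confirm numerically:
  x=-1.791: |R|=0.67127 <1
  x=-1.291: |R|=0.22761 <1
  x=-1.234: |R|=0.17595 <1
  x=-1.221: |R|=0.16414 <1
  x=-2.754: |R|=1.48072 >1
  x=-2.594: |R|=1.35015 >1
Stable set (-2.1739, 0).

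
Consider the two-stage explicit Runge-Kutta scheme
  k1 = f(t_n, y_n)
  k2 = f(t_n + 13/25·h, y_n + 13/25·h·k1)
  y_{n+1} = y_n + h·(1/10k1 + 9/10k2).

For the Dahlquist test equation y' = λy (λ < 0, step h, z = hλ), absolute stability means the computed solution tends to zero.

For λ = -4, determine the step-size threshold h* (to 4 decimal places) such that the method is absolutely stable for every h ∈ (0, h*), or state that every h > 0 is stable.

Set f=λy, z=hλ:
  k1=λy_n ⇒ h·k1=z·y_n;  k2=λ(1+13/25z)y_n ⇒ h·k2=z(1+13/25z)y_n
  y_{n+1}/y_n = 1 + 1/10z + 9/10z(1+13/25z) = 1 + z + 117/250z²
  so R(z) = 1 + z + 117/250z².

Find x<0 with |R(x)|<1.
x=-0.42: |R|=0.6626
R=1: x+117/250x²=0 ⇒ x=−250/117=-2.1368; min R=1−1/(4·117/250)=0.4658>−1
Confirm numerically:
  x=-1.617: |R|=0.60667 <1
  x=-1.270: |R|=0.48484 <1
  x=-1.202: |R|=0.47417 <1
  x=-1.178: |R|=0.47144 <1
  x=-2.681: |R|=1.68287 >1
  x=-2.412: |R|=1.31070 >1
  x=-2.191: |R|=1.05563 >1
Stable set (-2.1368, 0).

(-2.1368,0); λ=-4 ⇒ h* = (250/117)/4 = 0.5342.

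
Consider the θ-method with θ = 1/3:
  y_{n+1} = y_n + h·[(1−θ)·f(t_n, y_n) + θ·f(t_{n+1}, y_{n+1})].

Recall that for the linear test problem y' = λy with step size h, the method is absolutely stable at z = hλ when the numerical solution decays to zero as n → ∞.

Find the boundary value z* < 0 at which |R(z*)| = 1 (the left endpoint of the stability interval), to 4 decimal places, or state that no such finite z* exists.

z* = -6.0000.

With y'=λy (z=hλ):
  y_{n+1} = y_n + z·[2/3·y_n + 1/3·y_{n+1}] ⇒ (1 − 1/3z)y_{n+1} = (1 + 2/3z)y_n
  R(z) = (1 + 2/3z)/(1 − 1/3z).

Need |R(x)|<1, x<0.
x=-0.84: |R|=0.3437
R=−1: 1+2/3x = −1+1/3x ⇒ -1/3x=2 ⇒ x=2/(-1/3)=-6.0000
Confirm numerically:
  x=-5.101: |R|=0.88903 <1
  x=-3.852: |R|=0.68651 <1
  x=-2.764: |R|=0.43858 <1
  x=-6.280: |R|=1.03017 >1
  x=-6.252: |R|=1.02724 >1
Interval (-6.0000, 0).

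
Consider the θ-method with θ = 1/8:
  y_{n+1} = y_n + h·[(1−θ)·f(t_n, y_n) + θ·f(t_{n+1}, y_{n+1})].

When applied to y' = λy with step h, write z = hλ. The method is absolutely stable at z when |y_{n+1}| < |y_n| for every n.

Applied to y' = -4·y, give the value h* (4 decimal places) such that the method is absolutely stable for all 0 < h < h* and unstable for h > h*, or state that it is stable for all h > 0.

(-2.6667,0); λ=-4 ⇒ h* = (8/3)/4 = 0.6667.

With y'=λy (z=hλ):
  y_{n+1} = y_n + z·[7/8·y_n + 1/8·y_{n+1}] ⇒ (1 − 1/8z)y_{n+1} = (1 + 7/8z)y_n
  so R(z) = (1 + 7/8z)/(1 − 1/8z).

Boundary: |R(x)|=1, x<0.
x=-0.62: |R|=0.4246
R=−1: 1+7/8x = −1+1/8x ⇒ -3/4x=2 ⇒ x=2/(-3/4)=-2.6667
Confirm numerically:
  x=-2.309: |R|=0.79183 <1
  x=-2.247: |R|=0.75427 <1
  x=-1.423: |R|=0.20811 <1
  x=-1.412: |R|=0.20017 <1
  x=-3.097: |R|=1.23268 >1
  x=-2.881: |R|=1.11819 >1
  x=-2.709: |R|=1.02372 >1
So |R|<1 on (-2.6667, 0).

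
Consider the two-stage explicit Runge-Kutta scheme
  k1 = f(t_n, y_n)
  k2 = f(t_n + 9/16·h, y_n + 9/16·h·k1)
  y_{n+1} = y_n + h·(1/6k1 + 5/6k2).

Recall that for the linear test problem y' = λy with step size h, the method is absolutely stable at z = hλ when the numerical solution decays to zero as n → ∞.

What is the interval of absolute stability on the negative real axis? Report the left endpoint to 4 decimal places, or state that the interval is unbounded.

z∈(-2.1333,0).

Set f=λy, z=hλ:
  k1=λy_n ⇒ h·k1=z·y_n;  k2=λ(1+9/16z)y_n ⇒ h·k2=z(1+9/16z)y_n
  y_{n+1}/y_n = 1 + 1/6z + 5/6z(1+9/16z) = 1 + z + 15/32z²
  ⇒ R(z) = 1 + z + 15/32z².

Find x<0 with |R(x)|<1.
x=-0.49: |R|=0.6225
R=1: x+15/32x²=0 ⇒ x=−32/15=-2.1333; min R=1−1/(4·15/32)=0.4667>−1
Confirm numerically:
  x=-2.096: |R|=0.96332 <1
  x=-1.535: |R|=0.56948 <1
  x=-1.235: |R|=0.47995 <1
  x=-0.935: |R|=0.47479 <1
  x=-2.689: |R|=1.70040 >1
  x=-2.252: |R|=1.12527 >1
  x=-2.155: |R|=1.02189 >1
Stable set (-2.1333, 0).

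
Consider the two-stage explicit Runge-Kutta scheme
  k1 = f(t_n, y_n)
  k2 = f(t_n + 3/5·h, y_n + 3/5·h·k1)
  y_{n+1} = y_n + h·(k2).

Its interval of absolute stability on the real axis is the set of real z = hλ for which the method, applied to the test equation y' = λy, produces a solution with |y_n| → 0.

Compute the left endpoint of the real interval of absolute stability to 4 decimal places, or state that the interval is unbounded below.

left endpoint -1.6667.

Test eqn y'=λy, z=hλ:
  k1=λy_n ⇒ h·k1=z·y_n;  k2=λ(1+3/5z)y_n ⇒ h·k2=z(1+3/5z)y_n
  y_{n+1}/y_n = 1 + z(1+3/5z) = 1 + z + 3/5z²
  R(z) = 1 + z + 3/5z².

Boundary: |R(x)|=1, x<0.
x=-1.38: |R|=0.7626
R=1: x+3/5x²=0 ⇒ x=−5/3=-1.6667; min R=1−1/(4·3/5)=0.5833>−1
Confirm numerically:
  x=-1.591: |R|=0.92777 <1
  x=-1.404: |R|=0.77873 <1
  x=-0.976: |R|=0.59555 <1
  x=-0.780: |R|=0.58504 <1
  x=-2.221: |R|=1.73870 >1
  x=-1.955: |R|=1.33822 >1
  x=-1.746: |R|=1.08311 >1
So |R|<1 on (-1.6667, 0).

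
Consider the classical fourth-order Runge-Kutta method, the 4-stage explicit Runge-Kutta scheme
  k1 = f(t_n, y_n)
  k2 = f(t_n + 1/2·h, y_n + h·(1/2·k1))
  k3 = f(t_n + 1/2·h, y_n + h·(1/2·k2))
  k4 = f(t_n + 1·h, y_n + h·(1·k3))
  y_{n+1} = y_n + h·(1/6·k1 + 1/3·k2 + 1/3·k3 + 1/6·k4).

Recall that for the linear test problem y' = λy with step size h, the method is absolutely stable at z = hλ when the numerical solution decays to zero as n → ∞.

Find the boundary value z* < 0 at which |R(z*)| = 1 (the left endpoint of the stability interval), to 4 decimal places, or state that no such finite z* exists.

left endpoint -2.7853.

With y'=λy (z=hλ):
  order 4, 4-stage ⇒ R(z)=1+z+z^2/2+z^3/6+z^4/24
  (e.g. R(-0.87)=0.42257, |R|=0.42257)

Need |R(x)|<1, x<0.
x=-0.87: |R|=0.4226
|R(-1.86)|=0.2960 |R(-1.8)|=0.2854 |R(-1.05)|=0.3590
Bisect:
  x_lo=-3.5080 |R|=2.7599  x_hi=-0.2173 |R|=0.8047
  mid=-1.86261 |R|=0.29656 →hi
  mid=-2.68528 |R|=0.85939 →hi
  mid=-3.09662 |R|=1.58021 →lo
  mid=-2.89095 |R|=1.17134 →lo
  mid=-2.78812 |R|=1.00427 →lo
  mid=-2.73670 |R|=0.92918 →hi
  mid=-2.76241 |R|=0.96604 →hi
  ...
  [-2.78531,-2.78511] ⇒ x*=-2.7853
Interval (-2.7853, 0).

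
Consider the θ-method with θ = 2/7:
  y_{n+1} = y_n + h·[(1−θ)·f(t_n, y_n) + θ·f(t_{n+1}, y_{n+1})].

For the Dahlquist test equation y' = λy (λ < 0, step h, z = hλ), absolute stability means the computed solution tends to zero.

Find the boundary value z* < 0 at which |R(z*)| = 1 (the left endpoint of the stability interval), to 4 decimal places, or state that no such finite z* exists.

On y'=λy, z=hλ:
  y_{n+1} = y_n + z·[5/7·y_n + 2/7·y_{n+1}] ⇒ (1 − 2/7z)y_{n+1} = (1 + 5/7z)y_n
  so R(z) = (1 + 5/7z)/(1 − 2/7z).

Need |R(x)|<1, x<0.
x=-0.82: |R|=0.3356
R=−1: 1+5/7x = −1+2/7x ⇒ -3/7x=2 ⇒ x=2/(-3/7)=-4.6667
Confirm numerically:
  x=-3.934: |R|=0.85217 <1
  x=-3.751: |R|=0.81058 <1
  x=-3.176: |R|=0.66507 <1
  x=-2.310: |R|=0.39157 <1
  x=-5.154: |R|=1.08447 >1
  x=-4.907: |R|=1.04288 >1
  x=-4.906: |R|=1.04271 >1
So |R|<1 on (-4.6667, 0).

z* = -4.6667.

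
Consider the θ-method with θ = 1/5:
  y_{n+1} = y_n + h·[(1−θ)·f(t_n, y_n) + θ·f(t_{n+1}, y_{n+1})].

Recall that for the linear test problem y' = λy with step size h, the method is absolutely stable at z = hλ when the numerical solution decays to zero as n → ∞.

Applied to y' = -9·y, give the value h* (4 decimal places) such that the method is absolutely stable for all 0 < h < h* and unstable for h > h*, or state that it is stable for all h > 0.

With y'=λy (z=hλ):
  y_{n+1} = y_n + z·[4/5·y_n + 1/5·y_{n+1}] ⇒ (1 − 1/5z)y_{n+1} = (1 + 4/5z)y_n
  R(z) = (1 + 4/5z)/(1 − 1/5z).

Boundary: |R(x)|=1, x<0.
x=-0.39: |R|=0.6382
R=−1: 1+4/5x = −1+1/5x ⇒ -3/5x=2 ⇒ x=2/(-3/5)=-3.3333
Confirm numerically:
  x=-3.261: |R|=0.97373 <1
  x=-2.795: |R|=0.79282 <1
  x=-2.026: |R|=0.44179 <1
  x=-1.749: |R|=0.29575 <1
  x=-3.707: |R|=1.12875 >1
  x=-3.357: |R|=1.00850 >1
Stable set (-3.3333, 0).

(-3.3333,0); λ=-9 ⇒ h* = (10/3)/9 = 0.3704.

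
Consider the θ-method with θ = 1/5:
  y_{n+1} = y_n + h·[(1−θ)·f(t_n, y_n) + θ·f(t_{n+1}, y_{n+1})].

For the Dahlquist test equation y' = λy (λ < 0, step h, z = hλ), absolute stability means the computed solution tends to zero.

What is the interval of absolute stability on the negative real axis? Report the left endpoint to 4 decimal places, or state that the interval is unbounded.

With y'=λy (z=hλ):
  y_{n+1} = y_n + z·[4/5·y_n + 1/5·y_{n+1}] ⇒ (1 − 1/5z)y_{n+1} = (1 + 4/5z)y_n
  ⇒ R(z) = (1 + 4/5z)/(1 − 1/5z).

Solve |R(x)|<1 on ℝ⁻.
x=-1.45: |R|=0.1240
R=−1: 1+4/5x = −1+1/5x ⇒ -3/5x=2 ⇒ x=2/(-3/5)=-3.3333
Confirm numerically:
  x=-2.333: |R|=0.59075 <1
  x=-2.183: |R|=0.51956 <1
  x=-1.373: |R|=0.07720 <1
  x=-3.575: |R|=1.08455 >1
  x=-3.570: |R|=1.08285 >1
  x=-3.400: |R|=1.02381 >1
So |R|<1 on (-3.3333, 0).

(-3.3333, 0).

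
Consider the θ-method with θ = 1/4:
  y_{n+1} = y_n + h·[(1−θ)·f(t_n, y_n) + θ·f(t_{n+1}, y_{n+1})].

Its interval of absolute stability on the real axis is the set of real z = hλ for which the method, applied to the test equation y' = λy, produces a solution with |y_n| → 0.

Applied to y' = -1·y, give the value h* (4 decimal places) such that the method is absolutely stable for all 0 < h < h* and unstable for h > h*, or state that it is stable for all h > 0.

(-4.0000,0); λ=-1 ⇒ h* = (4)/1 = 4.0000.

On y'=λy, z=hλ:
  y_{n+1} = y_n + z·[3/4·y_n + 1/4·y_{n+1}] ⇒ (1 − 1/4z)y_{n+1} = (1 + 3/4z)y_n
  R(z) = (1 + 3/4z)/(1 − 1/4z).

Boundary: |R(x)|=1, x<0.
x=-0.54: |R|=0.5242
R=−1: 1+3/4x = −1+1/4x ⇒ -1/2x=2 ⇒ x=2/(-1/2)=-4.0000
Confirm numerically:
  x=-3.789: |R|=0.94582 <1
  x=-2.804: |R|=0.64844 <1
  x=-1.873: |R|=0.27567 <1
  x=-4.082: |R|=1.02029 >1
  x=-4.057: |R|=1.01415 >1
So |R|<1 on (-4.0000, 0).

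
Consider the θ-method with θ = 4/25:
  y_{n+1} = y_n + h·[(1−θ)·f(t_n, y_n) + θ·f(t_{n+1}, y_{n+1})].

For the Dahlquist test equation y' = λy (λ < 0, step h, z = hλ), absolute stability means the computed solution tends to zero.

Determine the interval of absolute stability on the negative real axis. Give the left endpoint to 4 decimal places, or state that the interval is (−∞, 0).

With y'=λy (z=hλ):
  y_{n+1} = y_n + z·[21/25·y_n + 4/25·y_{n+1}] ⇒ (1 − 4/25z)y_{n+1} = (1 + 21/25z)y_n
  ⇒ R(z) = (1 + 21/25z)/(1 − 4/25z).

Solve |R(x)|<1 on ℝ⁻.
x=-1.32: |R|=0.0898
R=−1: 1+21/25x = −1+4/25x ⇒ -17/25x=2 ⇒ x=2/(-17/25)=-2.9412
Confirm numerically:
  x=-2.797: |R|=0.93227 <1
  x=-2.771: |R|=0.91983 <1
  x=-1.753: |R|=0.36902 <1
  x=-3.531: |R|=1.25629 >1
  x=-3.365: |R|=1.18734 >1
  x=-3.116: |R|=1.07933 >1
Stable set (-2.9412, 0).

(-2.9412, 0).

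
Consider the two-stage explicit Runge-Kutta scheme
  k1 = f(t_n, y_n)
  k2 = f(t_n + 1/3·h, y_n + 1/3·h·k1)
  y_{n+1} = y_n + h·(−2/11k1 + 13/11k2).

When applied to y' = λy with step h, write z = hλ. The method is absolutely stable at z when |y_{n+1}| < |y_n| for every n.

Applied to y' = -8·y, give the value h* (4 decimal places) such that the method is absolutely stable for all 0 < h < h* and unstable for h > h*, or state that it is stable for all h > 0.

On y'=λy, z=hλ:
  k1=λy_n ⇒ h·k1=z·y_n;  k2=λ(1+1/3z)y_n ⇒ h·k2=z(1+1/3z)y_n
  y_{n+1}/y_n = 1 − 2/11z + 13/11z(1+1/3z) = 1 + z + 13/33z²
  Hence R(z) = 1 + z + 13/33z².

Boundary: |R(x)|=1, x<0.
x=-1.66: |R|=0.4255
R=1: x+13/33x²=0 ⇒ x=−33/13=-2.5385; min R=1−1/(4·13/33)=0.3654>−1
Confirm numerically:
  x=-2.479: |R|=0.94193 <1
  x=-2.455: |R|=0.91928 <1
  x=-1.407: |R|=0.37286 <1
  x=-3.058: |R|=1.62587 >1
  x=-3.004: |R|=1.55092 >1
  x=-2.815: |R|=1.30666 >1
Stable set (-2.5385, 0).

(-2.5385,0); λ=-8 ⇒ h* = (33/13)/8 = 0.3173.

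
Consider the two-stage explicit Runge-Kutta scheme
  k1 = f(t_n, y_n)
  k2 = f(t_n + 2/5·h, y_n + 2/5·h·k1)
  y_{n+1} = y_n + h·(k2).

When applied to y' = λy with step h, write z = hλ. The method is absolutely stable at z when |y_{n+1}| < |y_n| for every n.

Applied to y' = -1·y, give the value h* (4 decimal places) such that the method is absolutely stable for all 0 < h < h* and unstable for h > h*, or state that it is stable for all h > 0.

On y'=λy, z=hλ:
  k1=λy_n ⇒ h·k1=z·y_n;  k2=λ(1+2/5z)y_n ⇒ h·k2=z(1+2/5z)y_n
  y_{n+1}/y_n = 1 + z(1+2/5z) = 1 + z + 2/5z²
  R(z) = 1 + z + 2/5z².

Find x<0 with |R(x)|<1.
x=-0.87: |R|=0.4328
R=1: x+2/5x²=0 ⇒ x=−5/2=-2.5000; min R=1−1/(4·2/5)=0.3750>−1
Confirm numerically:
  x=-2.186: |R|=0.72544 <1
  x=-1.439: |R|=0.38929 <1
  x=-1.286: |R|=0.37552 <1
  x=-2.951: |R|=1.53236 >1
  x=-2.866: |R|=1.41958 >1
  x=-2.662: |R|=1.17250 >1
So |R|<1 on (-2.5000, 0).

(-2.5000,0); λ=-1 ⇒ h* = (5/2)/1 = 2.5000.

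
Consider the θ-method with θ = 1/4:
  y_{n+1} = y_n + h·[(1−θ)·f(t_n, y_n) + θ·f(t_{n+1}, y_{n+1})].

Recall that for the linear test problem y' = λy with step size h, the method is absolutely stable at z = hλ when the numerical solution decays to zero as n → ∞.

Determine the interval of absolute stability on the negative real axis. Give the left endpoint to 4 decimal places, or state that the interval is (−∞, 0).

Test eqn y'=λy, z=hλ:
  y_{n+1} = y_n + z·[3/4·y_n + 1/4·y_{n+1}] ⇒ (1 − 1/4z)y_{n+1} = (1 + 3/4z)y_n
  Hence R(z) = (1 + 3/4z)/(1 − 1/4z).

Boundary: |R(x)|=1, x<0.
x=-0.3: |R|=0.7209
R=−1: 1+3/4x = −1+1/4x ⇒ -1/2x=2 ⇒ x=2/(-1/2)=-4.0000
Confirm numerically:
  x=-2.853: |R|=0.66526 <1
  x=-2.749: |R|=0.62928 <1
  x=-2.284: |R|=0.45385 <1
  x=-4.490: |R|=1.11543 >1
  x=-4.475: |R|=1.11209 >1
  x=-4.331: |R|=1.07946 >1
Stable set (-4.0000, 0).

z∈(-4.0000,0).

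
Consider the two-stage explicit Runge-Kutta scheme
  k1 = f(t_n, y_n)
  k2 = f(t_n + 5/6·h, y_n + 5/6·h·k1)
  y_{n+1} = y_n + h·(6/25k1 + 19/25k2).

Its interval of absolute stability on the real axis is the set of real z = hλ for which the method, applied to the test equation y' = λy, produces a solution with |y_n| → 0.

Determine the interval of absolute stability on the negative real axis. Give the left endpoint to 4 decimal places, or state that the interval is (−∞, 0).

On y'=λy, z=hλ:
  k1=λy_n ⇒ h·k1=z·y_n;  k2=λ(1+5/6z)y_n ⇒ h·k2=z(1+5/6z)y_n
  y_{n+1}/y_n = 1 + 6/25z + 19/25z(1+5/6z) = 1 + z + 19/30z²
  so R(z) = 1 + z + 19/30z².

Solve |R(x)|<1 on ℝ⁻.
x=-1.74: |R|=1.1775
R=1: x+19/30x²=0 ⇒ x=−30/19=-1.5789; min R=1−1/(4·19/30)=0.6053>−1
Confirm numerically:
  x=-1.458: |R|=0.88832 <1
  x=-1.312: |R|=0.77818 <1
  x=-1.050: |R|=0.64825 <1
  x=-0.707: |R|=0.60957 <1
  x=-2.082: |R|=1.66333 >1
  x=-1.844: |R|=1.30955 >1
So |R|<1 on (-1.5789, 0).

z∈(-1.5789,0).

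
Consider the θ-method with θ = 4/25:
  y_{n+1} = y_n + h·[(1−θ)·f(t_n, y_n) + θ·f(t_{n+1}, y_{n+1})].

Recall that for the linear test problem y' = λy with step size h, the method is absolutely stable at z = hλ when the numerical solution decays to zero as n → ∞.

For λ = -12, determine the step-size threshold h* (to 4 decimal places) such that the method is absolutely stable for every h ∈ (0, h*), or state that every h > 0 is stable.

(-2.9412,0); λ=-12 ⇒ h* = (50/17)/12 = 0.2451.

On y'=λy, z=hλ:
  y_{n+1} = y_n + z·[21/25·y_n + 4/25·y_{n+1}] ⇒ (1 − 4/25z)y_{n+1} = (1 + 21/25z)y_n
  R(z) = (1 + 21/25z)/(1 − 4/25z).

Find x<0 with |R(x)|<1.
x=-1.16: |R|=0.0216
R=−1: 1+21/25x = −1+4/25x ⇒ -17/25x=2 ⇒ x=2/(-17/25)=-2.9412
Confirm numerically:
  x=-2.841: |R|=0.95317 <1
  x=-2.334: |R|=0.69938 <1
  x=-1.825: |R|=0.41254 <1
  x=-3.420: |R|=1.21044 >1
  x=-3.294: |R|=1.15711 >1
  x=-3.085: |R|=1.06548 >1
Interval (-2.9412, 0).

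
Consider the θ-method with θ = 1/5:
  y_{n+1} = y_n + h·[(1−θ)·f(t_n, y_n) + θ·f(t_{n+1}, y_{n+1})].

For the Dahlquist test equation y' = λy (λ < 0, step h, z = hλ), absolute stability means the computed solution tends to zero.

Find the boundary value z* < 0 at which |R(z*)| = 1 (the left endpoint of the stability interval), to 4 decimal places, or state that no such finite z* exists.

Test eqn y'=λy, z=hλ:
  y_{n+1} = y_n + z·[4/5·y_n + 1/5·y_{n+1}] ⇒ (1 − 1/5z)y_{n+1} = (1 + 4/5z)y_n
  R(z) = (1 + 4/5z)/(1 − 1/5z).

Find x<0 with |R(x)|<1.
x=-1.04: |R|=0.1391
R=−1: 1+4/5x = −1+1/5x ⇒ -3/5x=2 ⇒ x=2/(-3/5)=-3.3333
Confirm numerically:
  x=-2.384: |R|=0.61430 <1
  x=-2.220: |R|=0.53740 <1
  x=-1.783: |R|=0.31432 <1
  x=-1.462: |R|=0.13123 <1
  x=-3.693: |R|=1.12412 >1
  x=-3.512: |R|=1.06297 >1
Stable set (-3.3333, 0).

left endpoint -3.3333.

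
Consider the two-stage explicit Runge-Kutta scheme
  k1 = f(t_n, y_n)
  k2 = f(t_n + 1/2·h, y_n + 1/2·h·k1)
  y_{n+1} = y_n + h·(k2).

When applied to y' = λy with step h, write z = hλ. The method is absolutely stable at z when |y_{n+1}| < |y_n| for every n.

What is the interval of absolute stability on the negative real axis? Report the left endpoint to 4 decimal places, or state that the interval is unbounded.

(-2.0000, 0).

With y'=λy (z=hλ):
  k1=λy_n ⇒ h·k1=z·y_n;  k2=λ(1+1/2z)y_n ⇒ h·k2=z(1+1/2z)y_n
  y_{n+1}/y_n = 1 + z(1+1/2z) = 1 + z + 1/2z²
  so R(z) = 1 + z + 1/2z².

Need |R(x)|<1, x<0.
x=-1.4: |R|=0.5800
R=1: x+1/2x²=0 ⇒ x=−2=-2.0000; min R=1−1/(4·1/2)=0.5000>−1
Confirm numerically:
  x=-1.718: |R|=0.75776 <1
  x=-1.240: |R|=0.52880 <1
  x=-1.130: |R|=0.50845 <1
  x=-2.480: |R|=1.59520 >1
  x=-2.303: |R|=1.34890 >1
  x=-2.152: |R|=1.16355 >1
So |R|<1 on (-2.0000, 0).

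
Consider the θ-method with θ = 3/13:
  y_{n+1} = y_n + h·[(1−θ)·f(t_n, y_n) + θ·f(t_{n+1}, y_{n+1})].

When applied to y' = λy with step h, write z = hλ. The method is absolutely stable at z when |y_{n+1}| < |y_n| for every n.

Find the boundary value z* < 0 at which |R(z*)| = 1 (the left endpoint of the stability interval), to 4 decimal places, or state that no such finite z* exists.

left endpoint -3.7143.

On y'=λy, z=hλ:
  y_{n+1} = y_n + z·[10/13·y_n + 3/13·y_{n+1}] ⇒ (1 − 3/13z)y_{n+1} = (1 + 10/13z)y_n
  ⇒ R(z) = (1 + 10/13z)/(1 − 3/13z).

Find x<0 with |R(x)|<1.
x=-0.52: |R|=0.5357
R=−1: 1+10/13x = −1+3/13x ⇒ -7/13x=2 ⇒ x=2/(-7/13)=-3.7143
Confirm numerically:
  x=-3.444: |R|=0.91891 <1
  x=-2.333: |R|=0.51653 <1
  x=-2.132: |R|=0.42895 <1
  x=-1.511: |R|=0.12034 <1
  x=-4.287: |R|=1.15502 >1
  x=-3.941: |R|=1.06393 >1
  x=-3.920: |R|=1.05816 >1
Stable set (-3.7143, 0).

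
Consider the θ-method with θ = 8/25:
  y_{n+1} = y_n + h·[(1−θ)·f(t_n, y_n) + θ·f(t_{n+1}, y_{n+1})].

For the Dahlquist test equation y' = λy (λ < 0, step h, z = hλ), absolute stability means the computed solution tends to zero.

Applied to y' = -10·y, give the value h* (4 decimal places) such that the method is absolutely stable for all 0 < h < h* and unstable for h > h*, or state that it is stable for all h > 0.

(-5.5556,0); λ=-10 ⇒ h* = (50/9)/10 = 0.5556.

Test eqn y'=λy, z=hλ:
  y_{n+1} = y_n + z·[17/25·y_n + 8/25·y_{n+1}] ⇒ (1 − 8/25z)y_{n+1} = (1 + 17/25z)y_n
  so R(z) = (1 + 17/25z)/(1 − 8/25z).

Need |R(x)|<1, x<0.
x=-0.67: |R|=0.4483
R=−1: 1+17/25x = −1+8/25x ⇒ -9/25x=2 ⇒ x=2/(-9/25)=-5.5556
Confirm numerically:
  x=-4.952: |R|=0.91593 <1
  x=-4.128: |R|=0.77857 <1
  x=-3.837: |R|=0.72230 <1
  x=-2.434: |R|=0.36828 <1
  x=-5.959: |R|=1.04996 >1
  x=-5.773: |R|=1.02749 >1
  x=-5.679: |R|=1.01577 >1
So |R|<1 on (-5.5556, 0).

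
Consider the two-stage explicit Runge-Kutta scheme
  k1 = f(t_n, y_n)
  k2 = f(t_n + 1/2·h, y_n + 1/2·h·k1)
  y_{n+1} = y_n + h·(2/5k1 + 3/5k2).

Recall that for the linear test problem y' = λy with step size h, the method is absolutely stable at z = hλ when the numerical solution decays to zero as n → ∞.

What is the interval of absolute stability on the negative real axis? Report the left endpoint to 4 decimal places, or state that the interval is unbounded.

Test eqn y'=λy, z=hλ:
  k1=λy_n ⇒ h·k1=z·y_n;  k2=λ(1+1/2z)y_n ⇒ h·k2=z(1+1/2z)y_n
  y_{n+1}/y_n = 1 + 2/5z + 3/5z(1+1/2z) = 1 + z + 3/10z²
  R(z) = 1 + z + 3/10z².

Solve |R(x)|<1 on ℝ⁻.
x=-1.59: |R|=0.1684
R=1: x+3/10x²=0 ⇒ x=−10/3=-3.3333; min R=1−1/(4·3/10)=0.1667>−1
Confirm numerically:
  x=-3.268: |R|=0.93595 <1
  x=-2.502: |R|=0.37600 <1
  x=-2.306: |R|=0.28929 <1
  x=-3.868: |R|=1.62043 >1
  x=-3.692: |R|=1.39726 >1
Interval (-3.3333, 0).

(-3.3333, 0).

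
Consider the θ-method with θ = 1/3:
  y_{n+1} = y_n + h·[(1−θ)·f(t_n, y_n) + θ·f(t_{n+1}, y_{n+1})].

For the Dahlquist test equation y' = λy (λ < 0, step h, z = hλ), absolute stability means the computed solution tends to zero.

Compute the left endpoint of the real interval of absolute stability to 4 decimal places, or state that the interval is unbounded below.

Test eqn y'=λy, z=hλ:
  y_{n+1} = y_n + z·[2/3·y_n + 1/3·y_{n+1}] ⇒ (1 − 1/3z)y_{n+1} = (1 + 2/3z)y_n
  ⇒ R(z) = (1 + 2/3z)/(1 − 1/3z).

Need |R(x)|<1, x<0.
x=-1.41: |R|=0.0408
R=−1: 1+2/3x = −1+1/3x ⇒ -1/3x=2 ⇒ x=2/(-1/3)=-6.0000
Confirm numerically:
  x=-5.952: |R|=0.99464 <1
  x=-4.802: |R|=0.84645 <1
  x=-3.469: |R|=0.60875 <1
  x=-6.559: |R|=1.05848 >1
  x=-6.300: |R|=1.03226 >1
  x=-6.201: |R|=1.02185 >1
So |R|<1 on (-6.0000, 0).

left endpoint -6.0000.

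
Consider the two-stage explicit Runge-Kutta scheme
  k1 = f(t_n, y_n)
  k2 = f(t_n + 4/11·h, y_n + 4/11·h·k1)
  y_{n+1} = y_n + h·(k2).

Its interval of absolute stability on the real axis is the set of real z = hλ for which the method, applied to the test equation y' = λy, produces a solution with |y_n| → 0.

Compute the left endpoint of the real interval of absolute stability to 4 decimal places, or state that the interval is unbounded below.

z* = -2.7500.

Set f=λy, z=hλ:
  k1=λy_n ⇒ h·k1=z·y_n;  k2=λ(1+4/11z)y_n ⇒ h·k2=z(1+4/11z)y_n
  y_{n+1}/y_n = 1 + z(1+4/11z) = 1 + z + 4/11z²
  ⇒ R(z) = 1 + z + 4/11z².

Boundary: |R(x)|=1, x<0.
x=-1.33: |R|=0.3132
R=1: x+4/11x²=0 ⇒ x=−11/4=-2.7500; min R=1−1/(4·4/11)=0.3125>−1
Confirm numerically:
  x=-2.511: |R|=0.78177 <1
  x=-2.494: |R|=0.76783 <1
  x=-2.402: |R|=0.69604 <1
  x=-1.220: |R|=0.32124 <1
  x=-3.319: |R|=1.68673 >1
  x=-2.780: |R|=1.03033 >1
So |R|<1 on (-2.7500, 0).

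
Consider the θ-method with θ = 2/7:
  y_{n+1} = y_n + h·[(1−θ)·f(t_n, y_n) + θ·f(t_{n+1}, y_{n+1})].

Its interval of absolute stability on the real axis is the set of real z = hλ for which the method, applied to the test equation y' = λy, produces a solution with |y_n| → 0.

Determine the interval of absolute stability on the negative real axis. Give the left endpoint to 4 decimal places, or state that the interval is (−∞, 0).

On y'=λy, z=hλ:
  y_{n+1} = y_n + z·[5/7·y_n + 2/7·y_{n+1}] ⇒ (1 − 2/7z)y_{n+1} = (1 + 5/7z)y_n
  so R(z) = (1 + 5/7z)/(1 − 2/7z).

Solve |R(x)|<1 on ℝ⁻.
x=-0.4: |R|=0.6410
R=−1: 1+5/7x = −1+2/7x ⇒ -3/7x=2 ⇒ x=2/(-3/7)=-4.6667
Confirm numerically:
  x=-3.615: |R|=0.77829 <1
  x=-3.506: |R|=0.75150 <1
  x=-3.058: |R|=0.63205 <1
  x=-2.188: |R|=0.34634 <1
  x=-5.048: |R|=1.06692 >1
  x=-5.010: |R|=1.06052 >1
Stable set (-4.6667, 0).

z∈(-4.6667,0).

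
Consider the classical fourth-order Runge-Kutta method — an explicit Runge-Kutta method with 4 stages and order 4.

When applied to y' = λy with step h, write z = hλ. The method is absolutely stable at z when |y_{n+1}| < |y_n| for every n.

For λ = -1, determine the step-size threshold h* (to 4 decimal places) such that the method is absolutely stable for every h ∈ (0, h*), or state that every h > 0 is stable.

(-2.7853,0); λ=-1 ⇒ h* = 2.7853.

With y'=λy (z=hλ):
  order 4, 4-stage ⇒ R(z)=1+z+z^2/2+z^3/6+z^4/24
  (e.g. R(-1.35)=0.28958, |R|=0.28958)

Solve |R(x)|<1 on ℝ⁻.
x=-1.35: |R|=0.2896
|R(-1.35)|=0.2896 |R(-0.78)|=0.4605 |R(-0.76)|=0.4695
Bisect:
  x_lo=-3.3325 |R|=2.1910  x_hi=-0.3897 |R|=0.6774
  mid=-1.86109 |R|=0.29625 →hi
  mid=-2.59681 |R|=0.75108 →hi
  mid=-2.96467 |R|=1.30588 →lo
  mid=-2.78074 |R|=0.99316 →hi
  mid=-2.87270 |R|=1.13999 →lo
  mid=-2.82672 |R|=1.06428 →lo
  mid=-2.80373 |R|=1.02815 →lo
  mid=-2.79223 |R|=1.01052 →lo
  mid=-2.78649 |R|=1.00180 →lo
  mid=-2.78361 |R|=0.99747 →hi
  ...
  [-2.78541,-2.78523] ⇒ x*=-2.7853
So |R|<1 on (-2.7853, 0).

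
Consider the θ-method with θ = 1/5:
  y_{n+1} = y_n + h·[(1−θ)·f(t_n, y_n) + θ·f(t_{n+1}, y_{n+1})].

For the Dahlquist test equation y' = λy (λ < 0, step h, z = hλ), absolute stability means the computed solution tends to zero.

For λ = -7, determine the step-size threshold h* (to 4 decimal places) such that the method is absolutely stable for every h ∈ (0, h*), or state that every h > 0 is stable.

(-3.3333,0); λ=-7 ⇒ h* = (10/3)/7 = 0.4762.

Set f=λy, z=hλ:
  y_{n+1} = y_n + z·[4/5·y_n + 1/5·y_{n+1}] ⇒ (1 − 1/5z)y_{n+1} = (1 + 4/5z)y_n
  ⇒ R(z) = (1 + 4/5z)/(1 − 1/5z).

Boundary: |R(x)|=1, x<0.
x=-0.67: |R|=0.4092
R=−1: 1+4/5x = −1+1/5x ⇒ -3/5x=2 ⇒ x=2/(-3/5)=-3.3333
Confirm numerically:
  x=-2.944: |R|=0.85297 <1
  x=-2.103: |R|=0.48036 <1
  x=-1.402: |R|=0.09497 <1
  x=-1.391: |R|=0.08825 <1
  x=-3.880: |R|=1.18468 >1
  x=-3.797: |R|=1.15812 >1
Interval (-3.3333, 0).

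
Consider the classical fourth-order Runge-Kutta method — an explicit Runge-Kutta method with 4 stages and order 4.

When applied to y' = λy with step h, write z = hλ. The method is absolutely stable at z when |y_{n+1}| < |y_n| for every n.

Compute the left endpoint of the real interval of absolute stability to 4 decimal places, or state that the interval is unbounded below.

left endpoint -2.7853.

Test eqn y'=λy, z=hλ:
  order 4, 4-stage ⇒ R(z)=1+z+z^2/2+z^3/6+z^4/24
  (e.g. R(-0.8)=0.45173, |R|=0.45173)

Solve |R(x)|<1 on ℝ⁻.
x=-0.8: |R|=0.4517
|R(-2.97)|=1.3161 |R(-2.66)|=0.8270 |R(-0.57)|=0.5660
Bisect:
  x_lo=-3.2612 |R|=1.9889  x_hi=-0.3569 |R|=0.6999
  mid=-1.80908 |R|=0.28681 →hi
  mid=-2.53516 |R|=0.68388 →hi
  mid=-2.89820 |R|=1.18400 →lo
  mid=-2.71668 |R|=0.90138 →hi
  mid=-2.80744 |R|=1.03390 →lo
  mid=-2.76206 |R|=0.96553 →hi
  mid=-2.78475 |R|=0.99918 →hi
  mid=-2.79609 |R|=1.01640 →lo
  mid=-2.79042 |R|=1.00776 →lo
  ...
  [-2.78546,-2.78528] ⇒ x*=-2.7853
Interval (-2.7853, 0).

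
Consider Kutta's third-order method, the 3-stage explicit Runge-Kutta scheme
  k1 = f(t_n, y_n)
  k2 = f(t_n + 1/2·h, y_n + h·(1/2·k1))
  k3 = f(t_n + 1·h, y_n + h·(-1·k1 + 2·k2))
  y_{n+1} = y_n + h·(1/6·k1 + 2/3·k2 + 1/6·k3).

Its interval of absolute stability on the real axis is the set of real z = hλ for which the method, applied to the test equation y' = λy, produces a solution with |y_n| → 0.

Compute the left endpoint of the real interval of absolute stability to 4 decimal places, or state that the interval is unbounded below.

z* = -2.5127.

On y'=λy, z=hλ:
  order 3, 3-stage ⇒ R(z)=1+z+z^2/2+z^3/6
  (e.g. R(-1.11)=0.27811, |R|=0.27811)

Boundary: |R(x)|=1, x<0.
x=-1.11: |R|=0.2781
|R(-2.84)|=1.6249 |R(-2.62)|=1.1853 |R(-1.16)|=0.2527
Bisect:
  x_lo=-3.1664 |R|=2.4444  x_hi=-0.3269 |R|=0.7207
  mid=-1.74666 |R|=0.10938 →hi
  mid=-2.45653 |R|=0.90993 →hi
  mid=-2.81146 |R|=1.56307 →lo
  mid=-2.63399 |R|=1.21077 →lo
  mid=-2.54526 |R|=1.05426 →lo
  mid=-2.50089 |R|=0.98062 →hi
  mid=-2.52308 |R|=1.01707 →lo
  mid=-2.51198 |R|=0.99875 →hi
  mid=-2.51753 |R|=1.00788 →lo
  ...
  [-2.51285,-2.51268] ⇒ x*=-2.5127
Interval (-2.5127, 0).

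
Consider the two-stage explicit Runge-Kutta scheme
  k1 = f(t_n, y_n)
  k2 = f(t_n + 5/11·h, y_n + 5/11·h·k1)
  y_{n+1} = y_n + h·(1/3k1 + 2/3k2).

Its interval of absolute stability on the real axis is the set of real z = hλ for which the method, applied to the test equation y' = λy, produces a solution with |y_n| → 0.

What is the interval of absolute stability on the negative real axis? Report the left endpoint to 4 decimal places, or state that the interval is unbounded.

(-3.3000, 0).

On y'=λy, z=hλ:
  k1=λy_n ⇒ h·k1=z·y_n;  k2=λ(1+5/11z)y_n ⇒ h·k2=z(1+5/11z)y_n
  y_{n+1}/y_n = 1 + 1/3z + 2/3z(1+5/11z) = 1 + z + 10/33z²
  Hence R(z) = 1 + z + 10/33z².

Boundary: |R(x)|=1, x<0.
x=-1.13: |R|=0.2569
R=1: x+10/33x²=0 ⇒ x=−33/10=-3.3000; min R=1−1/(4·10/33)=0.1750>−1
Confirm numerically:
  x=-3.035: |R|=0.75628 <1
  x=-2.819: |R|=0.58911 <1
  x=-1.774: |R|=0.17966 <1
  x=-1.321: |R|=0.20780 <1
  x=-3.789: |R|=1.56146 >1
  x=-3.343: |R|=1.04356 >1
Interval (-3.3000, 0).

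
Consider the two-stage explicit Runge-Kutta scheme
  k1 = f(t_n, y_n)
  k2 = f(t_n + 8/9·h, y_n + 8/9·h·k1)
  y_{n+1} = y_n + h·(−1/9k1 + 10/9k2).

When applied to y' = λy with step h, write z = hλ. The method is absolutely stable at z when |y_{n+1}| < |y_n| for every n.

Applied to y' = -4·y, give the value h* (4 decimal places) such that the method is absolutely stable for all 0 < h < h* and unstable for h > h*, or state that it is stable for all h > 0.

On y'=λy, z=hλ:
  k1=λy_n ⇒ h·k1=z·y_n;  k2=λ(1+8/9z)y_n ⇒ h·k2=z(1+8/9z)y_n
  y_{n+1}/y_n = 1 − 1/9z + 10/9z(1+8/9z) = 1 + z + 80/81z²
  R(z) = 1 + z + 80/81z².

Need |R(x)|<1, x<0.
x=-0.44: |R|=0.7512
R=1: x+80/81x²=0 ⇒ x=−81/80=-1.0125; min R=1−1/(4·80/81)=0.7469>−1
Confirm numerically:
  x=-0.818: |R|=0.84286 <1
  x=-0.553: |R|=0.74903 <1
  x=-0.448: |R|=0.75023 <1
  x=-1.555: |R|=1.83317 >1
  x=-1.511: |R|=1.74393 >1
  x=-1.309: |R|=1.38333 >1
Stable set (-1.0125, 0).

(-1.0125,0); λ=-4 ⇒ h* = (81/80)/4 = 0.2531.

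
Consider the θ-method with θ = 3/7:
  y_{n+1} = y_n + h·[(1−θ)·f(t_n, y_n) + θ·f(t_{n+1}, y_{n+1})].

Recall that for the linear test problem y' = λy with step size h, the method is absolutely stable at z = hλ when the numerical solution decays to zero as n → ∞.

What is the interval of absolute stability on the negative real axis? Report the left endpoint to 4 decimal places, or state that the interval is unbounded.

Test eqn y'=λy, z=hλ:
  y_{n+1} = y_n + z·[4/7·y_n + 3/7·y_{n+1}] ⇒ (1 − 3/7z)y_{n+1} = (1 + 4/7z)y_n
  R(z) = (1 + 4/7z)/(1 − 3/7z).

Solve |R(x)|<1 on ℝ⁻.
x=-0.72: |R|=0.4498
R=−1: 1+4/7x = −1+3/7x ⇒ -1/7x=2 ⇒ x=2/(-1/7)=-14.0000
Confirm numerically:
  x=-13.256: |R|=0.98409 <1
  x=-12.492: |R|=0.96609 <1
  x=-10.110: |R|=0.89579 <1
  x=-14.484: |R|=1.00959 >1
  x=-14.353: |R|=1.00705 >1
  x=-14.207: |R|=1.00417 >1
Stable set (-14.0000, 0).

(-14.0000, 0).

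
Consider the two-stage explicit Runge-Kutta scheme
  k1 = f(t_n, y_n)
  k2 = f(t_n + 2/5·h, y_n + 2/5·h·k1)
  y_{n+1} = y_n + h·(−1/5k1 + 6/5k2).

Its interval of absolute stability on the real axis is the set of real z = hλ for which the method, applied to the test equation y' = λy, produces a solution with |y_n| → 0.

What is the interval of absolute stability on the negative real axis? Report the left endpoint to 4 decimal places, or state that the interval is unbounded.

z∈(-2.0833,0).

On y'=λy, z=hλ:
  k1=λy_n ⇒ h·k1=z·y_n;  k2=λ(1+2/5z)y_n ⇒ h·k2=z(1+2/5z)y_n
  y_{n+1}/y_n = 1 − 1/5z + 6/5z(1+2/5z) = 1 + z + 12/25z²
  so R(z) = 1 + z + 12/25z².

Boundary: |R(x)|=1, x<0.
x=-0.74: |R|=0.5228
R=1: x+12/25x²=0 ⇒ x=−25/12=-2.0833; min R=1−1/(4·12/25)=0.4792>−1
Confirm numerically:
  x=-1.672: |R|=0.66988 <1
  x=-1.241: |R|=0.49824 <1
  x=-1.030: |R|=0.47923 <1
  x=-2.283: |R|=1.21880 >1
  x=-2.259: |R|=1.19048 >1
  x=-2.231: |R|=1.15813 >1
So |R|<1 on (-2.0833, 0).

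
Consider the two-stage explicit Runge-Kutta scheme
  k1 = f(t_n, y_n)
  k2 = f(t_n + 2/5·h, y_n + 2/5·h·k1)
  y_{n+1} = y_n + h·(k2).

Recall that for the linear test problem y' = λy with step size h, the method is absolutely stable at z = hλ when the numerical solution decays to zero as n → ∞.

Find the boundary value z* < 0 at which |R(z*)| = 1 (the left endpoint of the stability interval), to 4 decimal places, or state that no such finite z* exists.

On y'=λy, z=hλ:
  k1=λy_n ⇒ h·k1=z·y_n;  k2=λ(1+2/5z)y_n ⇒ h·k2=z(1+2/5z)y_n
  y_{n+1}/y_n = 1 + z(1+2/5z) = 1 + z + 2/5z²
  ⇒ R(z) = 1 + z + 2/5z².

Boundary: |R(x)|=1, x<0.
x=-1.61: |R|=0.4268
R=1: x+2/5x²=0 ⇒ x=−5/2=-2.5000; min R=1−1/(4·2/5)=0.3750>−1
Confirm numerically:
  x=-2.455: |R|=0.95581 <1
  x=-2.237: |R|=0.76467 <1
  x=-1.639: |R|=0.43553 <1
  x=-1.234: |R|=0.37510 <1
  x=-2.805: |R|=1.34221 >1
  x=-2.615: |R|=1.12029 >1
So |R|<1 on (-2.5000, 0).

z* = -2.5000.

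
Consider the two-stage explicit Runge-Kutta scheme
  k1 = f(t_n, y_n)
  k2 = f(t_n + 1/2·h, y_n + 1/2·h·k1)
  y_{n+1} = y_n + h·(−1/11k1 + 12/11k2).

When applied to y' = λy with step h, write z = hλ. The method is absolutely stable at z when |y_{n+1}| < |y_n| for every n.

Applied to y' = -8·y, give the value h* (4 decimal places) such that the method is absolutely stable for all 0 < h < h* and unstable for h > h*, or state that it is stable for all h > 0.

(-1.8333,0); λ=-8 ⇒ h* = (11/6)/8 = 0.2292.

With y'=λy (z=hλ):
  k1=λy_n ⇒ h·k1=z·y_n;  k2=λ(1+1/2z)y_n ⇒ h·k2=z(1+1/2z)y_n
  y_{n+1}/y_n = 1 − 1/11z + 12/11z(1+1/2z) = 1 + z + 6/11z²
  R(z) = 1 + z + 6/11z².

Find x<0 with |R(x)|<1.
x=-1.38: |R|=0.6588
R=1: x+6/11x²=0 ⇒ x=−11/6=-1.8333; min R=1−1/(4·6/11)=0.5417>−1
Confirm numerically:
  x=-1.772: |R|=0.94072 <1
  x=-1.555: |R|=0.76392 <1
  x=-1.430: |R|=0.68540 <1
  x=-1.152: |R|=0.57187 <1
  x=-2.124: |R|=1.33675 >1
  x=-1.869: |R|=1.03636 >1
Stable set (-1.8333, 0).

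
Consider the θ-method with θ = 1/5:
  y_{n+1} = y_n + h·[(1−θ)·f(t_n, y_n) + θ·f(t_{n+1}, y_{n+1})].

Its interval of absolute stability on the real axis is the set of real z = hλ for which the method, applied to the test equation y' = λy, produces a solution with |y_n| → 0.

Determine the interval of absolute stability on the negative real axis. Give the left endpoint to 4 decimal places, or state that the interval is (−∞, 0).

(-3.3333, 0).

Set f=λy, z=hλ:
  y_{n+1} = y_n + z·[4/5·y_n + 1/5·y_{n+1}] ⇒ (1 − 1/5z)y_{n+1} = (1 + 4/5z)y_n
  R(z) = (1 + 4/5z)/(1 − 1/5z).

Need |R(x)|<1, x<0.
x=-1.46: |R|=0.1300
R=−1: 1+4/5x = −1+1/5x ⇒ -3/5x=2 ⇒ x=2/(-3/5)=-3.3333
Confirm numerically:
  x=-3.309: |R|=0.99121 <1
  x=-3.235: |R|=0.96418 <1
  x=-3.071: |R|=0.90249 <1
  x=-2.377: |R|=0.61109 <1
  x=-3.871: |R|=1.18183 >1
  x=-3.665: |R|=1.11483 >1
So |R|<1 on (-3.3333, 0).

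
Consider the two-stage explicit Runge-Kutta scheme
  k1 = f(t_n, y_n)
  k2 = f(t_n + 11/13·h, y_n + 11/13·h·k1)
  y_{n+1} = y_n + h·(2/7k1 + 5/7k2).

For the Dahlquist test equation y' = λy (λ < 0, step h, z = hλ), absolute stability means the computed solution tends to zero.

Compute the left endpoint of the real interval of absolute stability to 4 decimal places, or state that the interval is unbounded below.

z* = -1.6545.

On y'=λy, z=hλ:
  k1=λy_n ⇒ h·k1=z·y_n;  k2=λ(1+11/13z)y_n ⇒ h·k2=z(1+11/13z)y_n
  y_{n+1}/y_n = 1 + 2/7z + 5/7z(1+11/13z) = 1 + z + 55/91z²
  R(z) = 1 + z + 55/91z².

Need |R(x)|<1, x<0.
x=-1.12: |R|=0.6382
R=1: x+55/91x²=0 ⇒ x=−91/55=-1.6545; min R=1−1/(4·55/91)=0.5864>−1
Confirm numerically:
  x=-1.598: |R|=0.94539 <1
  x=-1.054: |R|=0.61743 <1
  x=-0.786: |R|=0.58739 <1
  x=-1.991: |R|=1.40487 >1
  x=-1.841: |R|=1.20747 >1
So |R|<1 on (-1.6545, 0).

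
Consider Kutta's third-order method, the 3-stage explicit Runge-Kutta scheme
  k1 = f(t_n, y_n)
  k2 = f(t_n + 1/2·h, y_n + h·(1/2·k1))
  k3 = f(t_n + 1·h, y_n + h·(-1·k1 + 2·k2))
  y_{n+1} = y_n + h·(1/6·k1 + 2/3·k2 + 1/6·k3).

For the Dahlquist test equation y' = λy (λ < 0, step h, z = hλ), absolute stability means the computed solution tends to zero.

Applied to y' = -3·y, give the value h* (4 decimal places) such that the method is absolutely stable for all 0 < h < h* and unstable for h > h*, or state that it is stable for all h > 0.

With y'=λy (z=hλ):
  order 3, 3-stage ⇒ R(z)=1+z+z^2/2+z^3/6
  (e.g. R(-0.8)=0.43467, |R|=0.43467)

Boundary: |R(x)|=1, x<0.
x=-0.8: |R|=0.4347
|R(-2.64)|=1.2218 |R(-0.55)|=0.5735
Bisect:
  x_lo=-2.8140 |R|=1.5686  x_hi=-0.2927 |R|=0.7459
  mid=-1.55338 |R|=0.02840 →hi
  mid=-2.18371 |R|=0.53495 →hi
  mid=-2.49887 |R|=0.97734 →hi
  mid=-2.65646 |R|=1.25241 →lo
  mid=-2.57767 |R|=1.10998 →lo
  mid=-2.53827 |R|=1.04246 →lo
  mid=-2.51857 |R|=1.00961 →lo
  mid=-2.50872 |R|=0.99340 →hi
  mid=-2.51365 |R|=1.00149 →lo
  mid=-2.51119 |R|=0.99744 →hi
  ...
  [-2.51288,-2.51272] ⇒ x*=-2.5127
So |R|<1 on (-2.5127, 0).

(-2.5127,0); λ=-3 ⇒ h* = 0.8376.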